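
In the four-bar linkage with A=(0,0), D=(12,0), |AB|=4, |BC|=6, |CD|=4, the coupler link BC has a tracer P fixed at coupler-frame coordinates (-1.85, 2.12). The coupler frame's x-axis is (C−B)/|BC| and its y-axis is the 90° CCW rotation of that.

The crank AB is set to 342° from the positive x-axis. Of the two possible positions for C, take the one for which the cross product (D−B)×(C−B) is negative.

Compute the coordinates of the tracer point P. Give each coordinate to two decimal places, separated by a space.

A=(0,0), D=(12.00,0)
B = A + 4.00·(cos342°, sin342°) = (3.8042, -1.2361)
|BD| = 8.2885
circle(B,6.00) ∩ circle(D,4.00): a=5.3507, h=2.7147
  candidates: C₊=(8.6903,2.2463) cross=22.501; C₋=(9.5000,-3.1225) cross=-22.501
  mode - wants cross < 0 → take C=(9.5000,-3.1225) (cross=-22.501)
ex = (C−B)/|BC| = (0.9493,-0.3144); ey = (0.3144,0.9493)
P = B + -1.85·ex + 2.12·ey = (2.7146,1.3581)

2.71 1.36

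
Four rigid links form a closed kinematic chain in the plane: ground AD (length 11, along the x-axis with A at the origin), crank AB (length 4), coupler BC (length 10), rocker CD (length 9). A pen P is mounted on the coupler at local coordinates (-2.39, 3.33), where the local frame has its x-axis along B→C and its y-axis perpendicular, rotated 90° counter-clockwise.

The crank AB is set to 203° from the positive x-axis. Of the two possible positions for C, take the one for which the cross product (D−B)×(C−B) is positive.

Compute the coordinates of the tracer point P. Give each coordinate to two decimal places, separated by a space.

-7.70 -0.74

A=(0,0), D=(11.00,0)
B = A + 4.00·(cos203°, sin203°) = (-3.6820, -1.5629)
|BD| = 14.7650
circle(B,10.00) ∩ circle(D,9.00): a=8.0259, h=5.9653
  candidates: C₊=(3.6673,5.2184) cross=88.078; C₋=(4.9302,-6.6451) cross=-88.078
  mode + wants cross > 0 → take C=(3.6673,5.2184) (cross=88.078)
ex = (C−B)/|BC| = (0.7349,0.6781); ey = (-0.6781,0.7349)
P = B + -2.39·ex + 3.33·ey = (-7.6967,-0.7363)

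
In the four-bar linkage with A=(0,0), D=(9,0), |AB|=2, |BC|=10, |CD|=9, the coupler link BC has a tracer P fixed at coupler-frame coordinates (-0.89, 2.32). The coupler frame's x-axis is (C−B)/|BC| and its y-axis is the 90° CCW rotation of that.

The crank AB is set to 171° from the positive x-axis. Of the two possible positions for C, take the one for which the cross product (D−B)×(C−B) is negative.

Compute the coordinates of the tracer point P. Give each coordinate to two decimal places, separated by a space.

-0.69 2.44

A=(0,0), D=(9.00,0)
B = A + 2.00·(cos171°, sin171°) = (-1.9754, 0.3129)
|BD| = 10.9798
circle(B,10.00) ∩ circle(D,9.00): a=6.3551, h=7.7209
  candidates: C₊=(4.5972,7.8495) cross=84.774; C₋=(4.1572,-7.5860) cross=-84.774
  mode - wants cross < 0 → take C=(4.1572,-7.5860) (cross=-84.774)
ex = (C−B)/|BC| = (0.6133,-0.7899); ey = (0.7899,0.6133)
P = B + -0.89·ex + 2.32·ey = (-0.6886,2.4386)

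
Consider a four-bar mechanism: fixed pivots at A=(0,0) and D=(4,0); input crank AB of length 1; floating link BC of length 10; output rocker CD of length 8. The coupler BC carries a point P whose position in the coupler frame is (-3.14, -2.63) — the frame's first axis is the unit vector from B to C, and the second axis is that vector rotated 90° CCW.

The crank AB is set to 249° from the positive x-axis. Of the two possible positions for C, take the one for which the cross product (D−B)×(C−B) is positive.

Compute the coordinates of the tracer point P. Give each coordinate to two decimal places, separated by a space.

0.58 -4.92

A=(0,0), D=(4.00,0)
B = A + 1.00·(cos249°, sin249°) = (-0.3584, -0.9336)
|BD| = 4.4572
circle(B,10.00) ∩ circle(D,8.00): a=6.2670, h=7.7926
  candidates: C₊=(4.1374,7.9988) cross=34.733; C₋=(7.4018,-7.2407) cross=-34.733
  mode + wants cross > 0 → take C=(4.1374,7.9988) (cross=34.733)
ex = (C−B)/|BC| = (0.4496,0.8932); ey = (-0.8932,0.4496)
P = B + -3.14·ex + -2.63·ey = (0.5792,-4.9207)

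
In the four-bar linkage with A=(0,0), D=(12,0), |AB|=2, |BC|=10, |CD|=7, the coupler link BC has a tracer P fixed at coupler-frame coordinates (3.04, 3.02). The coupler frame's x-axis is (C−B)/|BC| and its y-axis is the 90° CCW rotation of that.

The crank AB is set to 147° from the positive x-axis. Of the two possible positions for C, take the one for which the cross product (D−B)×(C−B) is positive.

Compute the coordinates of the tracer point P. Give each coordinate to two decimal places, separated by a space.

-0.18 5.11

A=(0,0), D=(12.00,0)
B = A + 2.00·(cos147°, sin147°) = (-1.6773, 1.0893)
|BD| = 13.7206
circle(B,10.00) ∩ circle(D,7.00): a=8.7188, h=4.8971
  candidates: C₊=(7.4028,5.2788) cross=67.192; C₋=(6.6252,-4.4846) cross=-67.192
  mode + wants cross > 0 → take C=(7.4028,5.2788) (cross=67.192)
ex = (C−B)/|BC| = (0.9080,0.4189); ey = (-0.4189,0.9080)
P = B + 3.04·ex + 3.02·ey = (-0.1822,5.1051)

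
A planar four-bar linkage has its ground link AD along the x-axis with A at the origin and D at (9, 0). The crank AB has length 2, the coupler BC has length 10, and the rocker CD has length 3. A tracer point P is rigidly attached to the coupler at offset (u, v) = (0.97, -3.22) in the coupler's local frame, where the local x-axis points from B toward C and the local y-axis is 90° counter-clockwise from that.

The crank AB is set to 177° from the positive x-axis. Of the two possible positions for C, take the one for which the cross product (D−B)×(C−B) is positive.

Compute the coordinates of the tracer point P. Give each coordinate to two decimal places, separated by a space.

-0.23 -2.76

A=(0,0), D=(9.00,0)
B = A + 2.00·(cos177°, sin177°) = (-1.9973, 0.1047)
|BD| = 10.9978
circle(B,10.00) ∩ circle(D,3.00): a=9.6361, h=2.6732
  candidates: C₊=(7.6638,2.6860) cross=29.399; C₋=(7.6129,-2.6601) cross=-29.399
  mode + wants cross > 0 → take C=(7.6638,2.6860) (cross=29.399)
ex = (C−B)/|BC| = (0.9661,0.2581); ey = (-0.2581,0.9661)
P = B + 0.97·ex + -3.22·ey = (-0.2289,-2.7558)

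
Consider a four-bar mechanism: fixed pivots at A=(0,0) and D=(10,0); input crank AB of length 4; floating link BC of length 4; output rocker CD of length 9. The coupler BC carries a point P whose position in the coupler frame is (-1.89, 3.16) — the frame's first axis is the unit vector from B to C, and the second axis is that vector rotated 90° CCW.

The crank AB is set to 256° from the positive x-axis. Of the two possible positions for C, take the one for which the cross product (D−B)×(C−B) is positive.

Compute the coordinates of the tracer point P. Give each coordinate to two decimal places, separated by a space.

-4.65 -3.96

A=(0,0), D=(10.00,0)
B = A + 4.00·(cos256°, sin256°) = (-0.9677, -3.8812)
|BD| = 11.6342
circle(B,4.00) ∩ circle(D,9.00): a=3.0236, h=2.6188
  candidates: C₊=(1.0091,-0.4038) cross=30.467; C₋=(2.7563,-5.3413) cross=-30.467
  mode + wants cross > 0 → take C=(1.0091,-0.4038) (cross=30.467)
ex = (C−B)/|BC| = (0.4942,0.8694); ey = (-0.8694,0.4942)
P = B + -1.89·ex + 3.16·ey = (-4.6489,-3.9626)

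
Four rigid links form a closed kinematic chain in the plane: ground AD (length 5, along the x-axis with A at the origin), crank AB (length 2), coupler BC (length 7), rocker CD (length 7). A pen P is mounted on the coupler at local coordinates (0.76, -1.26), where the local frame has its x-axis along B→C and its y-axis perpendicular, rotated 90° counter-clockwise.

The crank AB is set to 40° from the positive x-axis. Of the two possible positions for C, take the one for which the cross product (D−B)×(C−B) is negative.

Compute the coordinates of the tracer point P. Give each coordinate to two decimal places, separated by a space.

0.21 0.64

A=(0,0), D=(5.00,0)
B = A + 2.00·(cos40°, sin40°) = (1.5321, 1.2856)
|BD| = 3.6985
circle(B,7.00) ∩ circle(D,7.00): a=1.8493, h=6.7513
  candidates: C₊=(5.6127,6.9731) cross=24.970; C₋=(0.9193,-5.6876) cross=-24.970
  mode - wants cross < 0 → take C=(0.9193,-5.6876) (cross=-24.970)
ex = (C−B)/|BC| = (-0.0875,-0.9962); ey = (0.9962,-0.0875)
P = B + 0.76·ex + -1.26·ey = (0.2104,0.6388)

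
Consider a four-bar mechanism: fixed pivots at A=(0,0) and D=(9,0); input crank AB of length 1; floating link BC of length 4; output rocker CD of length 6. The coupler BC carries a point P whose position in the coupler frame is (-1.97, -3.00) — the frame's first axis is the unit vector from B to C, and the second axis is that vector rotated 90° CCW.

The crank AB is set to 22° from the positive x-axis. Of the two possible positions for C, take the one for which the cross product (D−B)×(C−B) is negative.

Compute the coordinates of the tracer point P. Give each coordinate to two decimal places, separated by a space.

A=(0,0), D=(9.00,0)
B = A + 1.00·(cos22°, sin22°) = (0.9272, 0.3746)
|BD| = 8.0815
circle(B,4.00) ∩ circle(D,6.00): a=2.8034, h=2.8533
  candidates: C₊=(3.8598,3.0949) cross=23.059; C₋=(3.5953,-2.6055) cross=-23.059
  mode - wants cross < 0 → take C=(3.5953,-2.6055) (cross=-23.059)
ex = (C−B)/|BC| = (0.6670,-0.7450); ey = (0.7450,0.6670)
P = B + -1.97·ex + -3.00·ey = (-2.6220,-0.1587)

-2.62 -0.16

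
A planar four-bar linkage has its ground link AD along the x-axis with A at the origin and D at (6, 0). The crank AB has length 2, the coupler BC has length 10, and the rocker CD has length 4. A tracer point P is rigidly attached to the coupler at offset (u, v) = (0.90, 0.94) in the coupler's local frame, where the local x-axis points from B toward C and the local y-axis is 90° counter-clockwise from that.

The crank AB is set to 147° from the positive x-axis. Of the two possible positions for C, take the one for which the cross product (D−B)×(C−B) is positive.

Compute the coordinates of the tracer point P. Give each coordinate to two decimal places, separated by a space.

A=(0,0), D=(6.00,0)
B = A + 2.00·(cos147°, sin147°) = (-1.6773, 1.0893)
|BD| = 7.7542
circle(B,10.00) ∩ circle(D,4.00): a=9.2935, h=3.6920
  candidates: C₊=(8.0426,3.4391) cross=28.628; C₋=(7.0054,-3.8716) cross=-28.628
  mode + wants cross > 0 → take C=(8.0426,3.4391) (cross=28.628)
ex = (C−B)/|BC| = (0.9720,0.2350); ey = (-0.2350,0.9720)
P = B + 0.90·ex + 0.94·ey = (-1.0234,2.2144)

-1.02 2.21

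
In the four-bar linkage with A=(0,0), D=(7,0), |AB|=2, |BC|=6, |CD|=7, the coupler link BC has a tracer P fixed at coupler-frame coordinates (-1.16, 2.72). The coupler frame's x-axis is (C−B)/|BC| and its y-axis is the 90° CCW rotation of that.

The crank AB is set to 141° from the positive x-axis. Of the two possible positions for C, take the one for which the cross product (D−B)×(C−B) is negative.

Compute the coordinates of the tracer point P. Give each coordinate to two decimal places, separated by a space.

0.30 3.56

A=(0,0), D=(7.00,0)
B = A + 2.00·(cos141°, sin141°) = (-1.5543, 1.2586)
|BD| = 8.6464
circle(B,6.00) ∩ circle(D,7.00): a=3.5714, h=4.8213
  candidates: C₊=(2.6809,5.5087) cross=41.687; C₋=(1.2773,-4.0312) cross=-41.687
  mode - wants cross < 0 → take C=(1.2773,-4.0312) (cross=-41.687)
ex = (C−B)/|BC| = (0.4719,-0.8816); ey = (0.8816,0.4719)
P = B + -1.16·ex + 2.72·ey = (0.2963,3.5650)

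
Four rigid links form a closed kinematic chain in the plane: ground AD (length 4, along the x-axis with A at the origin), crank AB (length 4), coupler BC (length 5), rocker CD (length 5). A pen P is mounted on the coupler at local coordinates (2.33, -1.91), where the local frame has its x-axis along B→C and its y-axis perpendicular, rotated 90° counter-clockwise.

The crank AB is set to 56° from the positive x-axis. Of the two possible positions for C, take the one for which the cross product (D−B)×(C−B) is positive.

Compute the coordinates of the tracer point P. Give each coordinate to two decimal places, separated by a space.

4.75 1.66

A=(0,0), D=(4.00,0)
B = A + 4.00·(cos56°, sin56°) = (2.2368, 3.3162)
|BD| = 3.7558
circle(B,5.00) ∩ circle(D,5.00): a=1.8779, h=4.6340
  candidates: C₊=(7.2099,3.8336) cross=17.404; C₋=(-0.9732,-0.5174) cross=-17.404
  mode + wants cross > 0 → take C=(7.2099,3.8336) (cross=17.404)
ex = (C−B)/|BC| = (0.9946,0.1035); ey = (-0.1035,0.9946)
P = B + 2.33·ex + -1.91·ey = (4.7519,1.6575)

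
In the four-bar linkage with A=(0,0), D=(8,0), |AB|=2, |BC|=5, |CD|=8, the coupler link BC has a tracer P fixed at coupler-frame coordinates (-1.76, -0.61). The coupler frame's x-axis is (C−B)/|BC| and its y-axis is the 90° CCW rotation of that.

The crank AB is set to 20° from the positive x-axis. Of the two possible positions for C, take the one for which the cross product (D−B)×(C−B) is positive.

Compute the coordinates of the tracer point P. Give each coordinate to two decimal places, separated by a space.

2.32 -1.13

A=(0,0), D=(8.00,0)
B = A + 2.00·(cos20°, sin20°) = (1.8794, 0.6840)
|BD| = 6.1587
circle(B,5.00) ∩ circle(D,8.00): a=-0.0869, h=4.9992
  candidates: C₊=(2.3483,5.6620) cross=30.789; C₋=(1.2378,-4.2746) cross=-30.789
  mode + wants cross > 0 → take C=(2.3483,5.6620) (cross=30.789)
ex = (C−B)/|BC| = (0.0938,0.9956); ey = (-0.9956,0.0938)
P = B + -1.76·ex + -0.61·ey = (2.3216,-1.1254)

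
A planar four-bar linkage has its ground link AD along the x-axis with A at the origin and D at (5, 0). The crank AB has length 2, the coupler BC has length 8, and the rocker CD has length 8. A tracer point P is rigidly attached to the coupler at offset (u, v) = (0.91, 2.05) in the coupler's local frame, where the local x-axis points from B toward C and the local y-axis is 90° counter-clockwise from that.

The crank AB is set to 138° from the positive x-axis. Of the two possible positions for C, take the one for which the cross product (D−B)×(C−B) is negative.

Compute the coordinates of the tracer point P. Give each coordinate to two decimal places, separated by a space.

0.71 0.90

A=(0,0), D=(5.00,0)
B = A + 2.00·(cos138°, sin138°) = (-1.4863, 1.3383)
|BD| = 6.6229
circle(B,8.00) ∩ circle(D,8.00): a=3.3115, h=7.2825
  candidates: C₊=(3.2284,7.8014) cross=48.231; C₋=(0.2853,-6.4631) cross=-48.231
  mode - wants cross < 0 → take C=(0.2853,-6.4631) (cross=-48.231)
ex = (C−B)/|BC| = (0.2215,-0.9752); ey = (0.9752,0.2215)
P = B + 0.91·ex + 2.05·ey = (0.7143,0.9048)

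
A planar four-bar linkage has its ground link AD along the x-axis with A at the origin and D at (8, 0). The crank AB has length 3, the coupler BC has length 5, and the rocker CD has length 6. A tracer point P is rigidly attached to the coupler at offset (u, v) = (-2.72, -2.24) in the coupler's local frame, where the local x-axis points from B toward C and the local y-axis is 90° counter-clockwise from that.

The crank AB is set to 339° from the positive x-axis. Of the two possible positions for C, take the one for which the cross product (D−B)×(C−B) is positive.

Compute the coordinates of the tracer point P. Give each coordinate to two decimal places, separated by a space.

A=(0,0), D=(8.00,0)
B = A + 3.00·(cos339°, sin339°) = (2.8007, -1.0751)
|BD| = 5.3093
circle(B,5.00) ∩ circle(D,6.00): a=1.6187, h=4.7307
  candidates: C₊=(3.4279,3.8854) cross=25.117; C₋=(5.3439,-5.3800) cross=-25.117
  mode + wants cross > 0 → take C=(3.4279,3.8854) (cross=25.117)
ex = (C−B)/|BC| = (0.1254,0.9921); ey = (-0.9921,0.1254)
P = B + -2.72·ex + -2.24·ey = (4.6818,-4.0546)

4.68 -4.05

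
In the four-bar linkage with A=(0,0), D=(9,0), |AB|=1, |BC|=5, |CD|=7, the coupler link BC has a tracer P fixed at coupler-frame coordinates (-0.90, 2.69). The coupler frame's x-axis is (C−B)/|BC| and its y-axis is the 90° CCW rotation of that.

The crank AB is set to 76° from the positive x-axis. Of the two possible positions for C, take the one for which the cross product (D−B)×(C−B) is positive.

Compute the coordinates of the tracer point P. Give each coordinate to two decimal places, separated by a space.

A=(0,0), D=(9.00,0)
B = A + 1.00·(cos76°, sin76°) = (0.2419, 0.9703)
|BD| = 8.8117
circle(B,5.00) ∩ circle(D,7.00): a=3.0440, h=3.9666
  candidates: C₊=(3.7042,4.5776) cross=34.953; C₋=(2.8306,-3.3074) cross=-34.953
  mode + wants cross > 0 → take C=(3.7042,4.5776) (cross=34.953)
ex = (C−B)/|BC| = (0.6925,0.7215); ey = (-0.7215,0.6925)
P = B + -0.90·ex + 2.69·ey = (-2.3220,2.1837)

-2.32 2.18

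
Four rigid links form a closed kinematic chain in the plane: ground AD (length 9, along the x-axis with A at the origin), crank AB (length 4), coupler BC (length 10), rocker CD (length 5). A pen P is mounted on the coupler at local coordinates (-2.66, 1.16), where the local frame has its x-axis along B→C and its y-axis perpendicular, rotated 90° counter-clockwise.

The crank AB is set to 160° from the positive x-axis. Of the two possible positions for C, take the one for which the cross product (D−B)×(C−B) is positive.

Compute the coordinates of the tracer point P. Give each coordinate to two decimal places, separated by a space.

A=(0,0), D=(9.00,0)
B = A + 4.00·(cos160°, sin160°) = (-3.7588, 1.3681)
|BD| = 12.8319
circle(B,10.00) ∩ circle(D,5.00): a=9.3384, h=3.5770
  candidates: C₊=(5.9077,3.9291) cross=45.900; C₋=(5.1450,-3.1842) cross=-45.900
  mode + wants cross > 0 → take C=(5.9077,3.9291) (cross=45.900)
ex = (C−B)/|BC| = (0.9666,0.2561); ey = (-0.2561,0.9666)
P = B + -2.66·ex + 1.16·ey = (-6.6271,1.8082)

-6.63 1.81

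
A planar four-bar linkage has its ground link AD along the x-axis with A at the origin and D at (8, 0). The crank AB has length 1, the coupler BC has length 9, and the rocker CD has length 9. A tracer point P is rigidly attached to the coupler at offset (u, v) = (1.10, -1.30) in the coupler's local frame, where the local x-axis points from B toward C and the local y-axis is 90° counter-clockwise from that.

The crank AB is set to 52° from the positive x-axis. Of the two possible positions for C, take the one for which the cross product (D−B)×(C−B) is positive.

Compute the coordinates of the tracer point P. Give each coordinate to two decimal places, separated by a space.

A=(0,0), D=(8.00,0)
B = A + 1.00·(cos52°, sin52°) = (0.6157, 0.7880)
|BD| = 7.4263
circle(B,9.00) ∩ circle(D,9.00): a=3.7131, h=8.1983
  candidates: C₊=(5.1778,8.5461) cross=60.883; C₋=(3.4379,-7.7580) cross=-60.883
  mode + wants cross > 0 → take C=(5.1778,8.5461) (cross=60.883)
ex = (C−B)/|BC| = (0.5069,0.8620); ey = (-0.8620,0.5069)
P = B + 1.10·ex + -1.30·ey = (2.2939,1.0772)

2.29 1.08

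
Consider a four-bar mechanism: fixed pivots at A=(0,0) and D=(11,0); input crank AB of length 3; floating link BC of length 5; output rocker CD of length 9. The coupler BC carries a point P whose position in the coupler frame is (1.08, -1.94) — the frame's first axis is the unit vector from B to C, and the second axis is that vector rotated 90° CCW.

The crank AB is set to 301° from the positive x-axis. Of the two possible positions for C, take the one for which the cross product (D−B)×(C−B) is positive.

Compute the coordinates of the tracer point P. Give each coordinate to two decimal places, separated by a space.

A=(0,0), D=(11.00,0)
B = A + 3.00·(cos301°, sin301°) = (1.5451, -2.5715)
|BD| = 9.7983
circle(B,5.00) ∩ circle(D,9.00): a=2.0415, h=4.5642
  candidates: C₊=(2.3173,2.3685) cross=44.722; C₋=(4.7129,-6.4399) cross=-44.722
  mode + wants cross > 0 → take C=(2.3173,2.3685) (cross=44.722)
ex = (C−B)/|BC| = (0.1544,0.9880); ey = (-0.9880,0.1544)
P = B + 1.08·ex + -1.94·ey = (3.6286,-1.8040)

3.63 -1.80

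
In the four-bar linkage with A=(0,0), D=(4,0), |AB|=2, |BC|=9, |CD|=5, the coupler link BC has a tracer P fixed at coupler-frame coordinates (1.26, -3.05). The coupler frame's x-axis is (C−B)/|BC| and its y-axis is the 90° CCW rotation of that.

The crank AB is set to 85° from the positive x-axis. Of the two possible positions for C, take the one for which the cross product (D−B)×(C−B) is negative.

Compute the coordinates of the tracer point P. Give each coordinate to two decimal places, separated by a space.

A=(0,0), D=(4.00,0)
B = A + 2.00·(cos85°, sin85°) = (0.1743, 1.9924)
|BD| = 4.3134
circle(B,9.00) ∩ circle(D,5.00): a=8.6481, h=2.4921
  candidates: C₊=(8.9957,0.2081) cross=10.749; C₋=(6.6934,-4.2125) cross=-10.749
  mode - wants cross < 0 → take C=(6.6934,-4.2125) (cross=-10.749)
ex = (C−B)/|BC| = (0.7243,-0.6894); ey = (0.6894,0.7243)
P = B + 1.26·ex + -3.05·ey = (-1.0158,-1.0856)

-1.02 -1.09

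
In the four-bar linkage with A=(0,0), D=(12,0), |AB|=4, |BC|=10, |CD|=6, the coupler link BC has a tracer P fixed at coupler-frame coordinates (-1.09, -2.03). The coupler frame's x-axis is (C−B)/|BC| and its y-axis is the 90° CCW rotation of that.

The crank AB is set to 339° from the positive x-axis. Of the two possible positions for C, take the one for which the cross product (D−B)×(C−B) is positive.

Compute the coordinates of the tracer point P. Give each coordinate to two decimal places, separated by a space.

A=(0,0), D=(12.00,0)
B = A + 4.00·(cos339°, sin339°) = (3.7343, -1.4335)
|BD| = 8.3891
circle(B,10.00) ∩ circle(D,6.00): a=8.0090, h=5.9880
  candidates: C₊=(10.6024,5.8349) cross=50.233; C₋=(12.6487,-5.9648) cross=-50.233
  mode + wants cross > 0 → take C=(10.6024,5.8349) (cross=50.233)
ex = (C−B)/|BC| = (0.6868,0.7268); ey = (-0.7268,0.6868)
P = B + -1.09·ex + -2.03·ey = (4.4612,-3.6199)

4.46 -3.62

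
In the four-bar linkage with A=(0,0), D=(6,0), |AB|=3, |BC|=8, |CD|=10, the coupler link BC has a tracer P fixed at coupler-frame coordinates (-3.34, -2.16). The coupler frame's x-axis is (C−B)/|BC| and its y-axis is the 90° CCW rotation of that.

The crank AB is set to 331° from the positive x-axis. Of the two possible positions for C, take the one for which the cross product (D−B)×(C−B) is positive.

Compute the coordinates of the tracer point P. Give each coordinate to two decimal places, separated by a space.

6.52 -2.24

A=(0,0), D=(6.00,0)
B = A + 3.00·(cos331°, sin331°) = (2.6239, -1.4544)
|BD| = 3.6761
circle(B,8.00) ∩ circle(D,10.00): a=-3.0584, h=7.3923
  candidates: C₊=(-3.1098,4.1246) cross=27.175; C₋=(2.7397,-9.4536) cross=-27.175
  mode + wants cross > 0 → take C=(-3.1098,4.1246) (cross=27.175)
ex = (C−B)/|BC| = (-0.7167,0.6974); ey = (-0.6974,-0.7167)
P = B + -3.34·ex + -2.16·ey = (6.5240,-2.2356)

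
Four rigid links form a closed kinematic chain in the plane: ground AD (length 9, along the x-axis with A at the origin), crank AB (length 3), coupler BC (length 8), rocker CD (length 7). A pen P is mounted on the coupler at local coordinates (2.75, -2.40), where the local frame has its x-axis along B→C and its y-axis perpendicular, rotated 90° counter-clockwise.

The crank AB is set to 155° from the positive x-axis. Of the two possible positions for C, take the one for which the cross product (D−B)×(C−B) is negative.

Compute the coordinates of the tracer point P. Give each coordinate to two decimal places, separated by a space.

-2.25 -2.35

A=(0,0), D=(9.00,0)
B = A + 3.00·(cos155°, sin155°) = (-2.7189, 1.2679)
|BD| = 11.7873
circle(B,8.00) ∩ circle(D,7.00): a=6.5299, h=4.6217
  candidates: C₊=(4.2702,5.1604) cross=54.477; C₋=(3.2760,-4.0294) cross=-54.477
  mode - wants cross < 0 → take C=(3.2760,-4.0294) (cross=-54.477)
ex = (C−B)/|BC| = (0.7494,-0.6622); ey = (0.6622,0.7494)
P = B + 2.75·ex + -2.40·ey = (-2.2473,-2.3516)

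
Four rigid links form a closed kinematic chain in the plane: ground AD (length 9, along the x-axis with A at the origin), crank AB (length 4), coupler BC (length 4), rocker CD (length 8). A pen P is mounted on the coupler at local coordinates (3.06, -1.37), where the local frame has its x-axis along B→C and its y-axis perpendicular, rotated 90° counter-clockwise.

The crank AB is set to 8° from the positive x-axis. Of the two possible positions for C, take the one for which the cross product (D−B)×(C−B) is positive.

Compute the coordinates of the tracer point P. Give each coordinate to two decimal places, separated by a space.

A=(0,0), D=(9.00,0)
B = A + 4.00·(cos8°, sin8°) = (3.9611, 0.5567)
|BD| = 5.0696
circle(B,4.00) ∩ circle(D,8.00): a=-2.1993, h=3.3411
  candidates: C₊=(2.1419,4.1191) cross=16.938; C₋=(1.4082,-2.5227) cross=-16.938
  mode + wants cross > 0 → take C=(2.1419,4.1191) (cross=16.938)
ex = (C−B)/|BC| = (-0.4548,0.8906); ey = (-0.8906,-0.4548)
P = B + 3.06·ex + -1.37·ey = (3.7896,3.9050)

3.79 3.90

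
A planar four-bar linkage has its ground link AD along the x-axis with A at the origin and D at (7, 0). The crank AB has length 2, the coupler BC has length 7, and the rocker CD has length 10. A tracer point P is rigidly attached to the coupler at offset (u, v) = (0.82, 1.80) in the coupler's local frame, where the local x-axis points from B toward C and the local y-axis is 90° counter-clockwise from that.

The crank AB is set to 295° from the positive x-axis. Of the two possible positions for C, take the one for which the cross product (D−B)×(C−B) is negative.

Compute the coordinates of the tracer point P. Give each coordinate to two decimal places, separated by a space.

2.76 -2.30

A=(0,0), D=(7.00,0)
B = A + 2.00·(cos295°, sin295°) = (0.8452, -1.8126)
|BD| = 6.4161
circle(B,7.00) ∩ circle(D,10.00): a=-0.7663, h=6.9579
  candidates: C₊=(-1.8555,4.6454) cross=44.643; C₋=(2.0758,-8.7036) cross=-44.643
  mode - wants cross < 0 → take C=(2.0758,-8.7036) (cross=-44.643)
ex = (C−B)/|BC| = (0.1758,-0.9844); ey = (0.9844,0.1758)
P = B + 0.82·ex + 1.80·ey = (2.7614,-2.3034)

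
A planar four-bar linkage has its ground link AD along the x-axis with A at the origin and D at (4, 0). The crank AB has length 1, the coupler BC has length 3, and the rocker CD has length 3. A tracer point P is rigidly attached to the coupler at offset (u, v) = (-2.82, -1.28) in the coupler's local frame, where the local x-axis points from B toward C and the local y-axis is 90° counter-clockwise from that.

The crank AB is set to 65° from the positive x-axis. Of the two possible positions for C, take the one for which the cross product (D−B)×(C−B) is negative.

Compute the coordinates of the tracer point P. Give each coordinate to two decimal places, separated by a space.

-1.88 2.97

A=(0,0), D=(4.00,0)
B = A + 1.00·(cos65°, sin65°) = (0.4226, 0.9063)
|BD| = 3.6904
circle(B,3.00) ∩ circle(D,3.00): a=1.8452, h=2.3654
  candidates: C₊=(2.7922,2.7461) cross=8.729; C₋=(1.6304,-1.8398) cross=-8.729
  mode - wants cross < 0 → take C=(1.6304,-1.8398) (cross=-8.729)
ex = (C−B)/|BC| = (0.4026,-0.9154); ey = (0.9154,0.4026)
P = B + -2.82·ex + -1.28·ey = (-1.8844,2.9724)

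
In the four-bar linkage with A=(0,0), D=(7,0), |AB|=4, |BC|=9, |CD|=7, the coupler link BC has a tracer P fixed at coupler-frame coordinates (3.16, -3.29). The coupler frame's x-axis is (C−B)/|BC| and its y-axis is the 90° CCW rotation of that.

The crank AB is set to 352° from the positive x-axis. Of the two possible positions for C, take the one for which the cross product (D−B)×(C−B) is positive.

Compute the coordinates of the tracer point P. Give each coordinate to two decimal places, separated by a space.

A=(0,0), D=(7.00,0)
B = A + 4.00·(cos352°, sin352°) = (3.9611, -0.5567)
|BD| = 3.0895
circle(B,9.00) ∩ circle(D,7.00): a=6.7236, h=5.9828
  candidates: C₊=(9.4966,6.5397) cross=18.484; C₋=(11.6526,-5.2300) cross=-18.484
  mode + wants cross > 0 → take C=(9.4966,6.5397) (cross=18.484)
ex = (C−B)/|BC| = (0.6151,0.7885); ey = (-0.7885,0.6151)
P = B + 3.16·ex + -3.29·ey = (8.4988,-0.0886)

8.50 -0.09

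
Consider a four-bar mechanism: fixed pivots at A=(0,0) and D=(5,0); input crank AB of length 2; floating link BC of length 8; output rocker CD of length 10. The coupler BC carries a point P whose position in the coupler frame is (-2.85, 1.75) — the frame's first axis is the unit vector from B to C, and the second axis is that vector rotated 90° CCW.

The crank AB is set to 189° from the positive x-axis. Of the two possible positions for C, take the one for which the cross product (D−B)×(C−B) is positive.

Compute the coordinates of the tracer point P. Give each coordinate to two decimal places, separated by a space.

A=(0,0), D=(5.00,0)
B = A + 2.00·(cos189°, sin189°) = (-1.9754, -0.3129)
|BD| = 6.9824
circle(B,8.00) ∩ circle(D,10.00): a=0.9133, h=7.9477
  candidates: C₊=(-1.4191,7.6678) cross=55.494; C₋=(-0.7069,-8.2117) cross=-55.494
  mode + wants cross > 0 → take C=(-1.4191,7.6678) (cross=55.494)
ex = (C−B)/|BC| = (0.0695,0.9976); ey = (-0.9976,0.0695)
P = B + -2.85·ex + 1.75·ey = (-3.9193,-3.0343)

-3.92 -3.03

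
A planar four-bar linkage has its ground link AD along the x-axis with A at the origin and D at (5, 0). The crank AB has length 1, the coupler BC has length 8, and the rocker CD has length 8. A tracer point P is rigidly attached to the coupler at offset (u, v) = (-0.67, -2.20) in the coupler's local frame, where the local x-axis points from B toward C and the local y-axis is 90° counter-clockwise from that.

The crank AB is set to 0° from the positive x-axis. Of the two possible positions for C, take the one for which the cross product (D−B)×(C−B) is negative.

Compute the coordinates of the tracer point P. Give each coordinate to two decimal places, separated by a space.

A=(0,0), D=(5.00,0)
B = A + 1.00·(cos0°, sin0°) = (1.0000, 0.0000)
|BD| = 4.0000
circle(B,8.00) ∩ circle(D,8.00): a=2.0000, h=7.7460
  candidates: C₊=(3.0000,7.7460) cross=30.984; C₋=(3.0000,-7.7460) cross=-30.984
  mode - wants cross < 0 → take C=(3.0000,-7.7460) (cross=-30.984)
ex = (C−B)/|BC| = (0.2500,-0.9682); ey = (0.9682,0.2500)
P = B + -0.67·ex + -2.20·ey = (-1.2976,0.0987)

-1.30 0.10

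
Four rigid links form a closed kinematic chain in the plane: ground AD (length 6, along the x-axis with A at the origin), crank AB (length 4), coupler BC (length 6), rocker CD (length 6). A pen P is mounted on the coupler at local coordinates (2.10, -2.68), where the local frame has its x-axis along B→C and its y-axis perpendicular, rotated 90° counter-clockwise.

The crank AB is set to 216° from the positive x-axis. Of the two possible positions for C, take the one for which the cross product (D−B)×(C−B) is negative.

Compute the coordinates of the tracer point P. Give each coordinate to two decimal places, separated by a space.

-2.36 -5.64

A=(0,0), D=(6.00,0)
B = A + 4.00·(cos216°, sin216°) = (-3.2361, -2.3511)
|BD| = 9.5306
circle(B,6.00) ∩ circle(D,6.00): a=4.7653, h=3.6458
  candidates: C₊=(0.4826,2.3575) cross=34.747; C₋=(2.2814,-4.7087) cross=-34.747
  mode - wants cross < 0 → take C=(2.2814,-4.7087) (cross=-34.747)
ex = (C−B)/|BC| = (0.9196,-0.3929); ey = (0.3929,0.9196)
P = B + 2.10·ex + -2.68·ey = (-2.3580,-5.6407)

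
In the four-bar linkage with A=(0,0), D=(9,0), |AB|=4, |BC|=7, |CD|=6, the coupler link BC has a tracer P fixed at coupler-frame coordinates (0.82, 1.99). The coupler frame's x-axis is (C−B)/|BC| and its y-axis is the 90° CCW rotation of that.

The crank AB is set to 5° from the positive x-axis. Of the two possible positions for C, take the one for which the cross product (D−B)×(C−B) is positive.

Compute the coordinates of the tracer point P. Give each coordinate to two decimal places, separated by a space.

2.89 2.20

A=(0,0), D=(9.00,0)
B = A + 4.00·(cos5°, sin5°) = (3.9848, 0.3486)
|BD| = 5.0273
circle(B,7.00) ∩ circle(D,6.00): a=3.8066, h=5.8745
  candidates: C₊=(8.1896,5.9450) cross=29.533; C₋=(7.3748,-5.7757) cross=-29.533
  mode + wants cross > 0 → take C=(8.1896,5.9450) (cross=29.533)
ex = (C−B)/|BC| = (0.6007,0.7995); ey = (-0.7995,0.6007)
P = B + 0.82·ex + 1.99·ey = (2.8864,2.1996)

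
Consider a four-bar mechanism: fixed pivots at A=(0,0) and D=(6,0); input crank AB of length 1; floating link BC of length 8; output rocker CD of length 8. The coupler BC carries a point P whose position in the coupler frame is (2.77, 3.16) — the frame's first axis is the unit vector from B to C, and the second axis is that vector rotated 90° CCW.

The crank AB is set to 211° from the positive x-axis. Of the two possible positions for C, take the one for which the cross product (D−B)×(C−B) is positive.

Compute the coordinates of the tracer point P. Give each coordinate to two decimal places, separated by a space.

-2.80 3.21

A=(0,0), D=(6.00,0)
B = A + 1.00·(cos211°, sin211°) = (-0.8572, -0.5150)
|BD| = 6.8765
circle(B,8.00) ∩ circle(D,8.00): a=3.4382, h=7.2235
  candidates: C₊=(2.0304,6.9457) cross=49.672; C₋=(3.1124,-7.4607) cross=-49.672
  mode + wants cross > 0 → take C=(2.0304,6.9457) (cross=49.672)
ex = (C−B)/|BC| = (0.3609,0.9326); ey = (-0.9326,0.3609)
P = B + 2.77·ex + 3.16·ey = (-2.8043,3.2088)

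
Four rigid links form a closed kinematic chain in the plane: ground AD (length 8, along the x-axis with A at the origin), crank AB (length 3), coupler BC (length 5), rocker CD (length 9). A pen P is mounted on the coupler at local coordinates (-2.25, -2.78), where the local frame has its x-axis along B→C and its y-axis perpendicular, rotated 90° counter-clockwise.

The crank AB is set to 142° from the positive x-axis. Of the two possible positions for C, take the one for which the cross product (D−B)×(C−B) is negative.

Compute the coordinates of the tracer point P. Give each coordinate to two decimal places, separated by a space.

-5.77 2.93

A=(0,0), D=(8.00,0)
B = A + 3.00·(cos142°, sin142°) = (-2.3640, 1.8470)
|BD| = 10.5273
circle(B,5.00) ∩ circle(D,9.00): a=2.6039, h=4.2684
  candidates: C₊=(0.9484,5.5924) cross=44.935; C₋=(-0.5494,-2.8121) cross=-44.935
  mode - wants cross < 0 → take C=(-0.5494,-2.8121) (cross=-44.935)
ex = (C−B)/|BC| = (0.3629,-0.9318); ey = (0.9318,0.3629)
P = B + -2.25·ex + -2.78·ey = (-5.7711,2.9346)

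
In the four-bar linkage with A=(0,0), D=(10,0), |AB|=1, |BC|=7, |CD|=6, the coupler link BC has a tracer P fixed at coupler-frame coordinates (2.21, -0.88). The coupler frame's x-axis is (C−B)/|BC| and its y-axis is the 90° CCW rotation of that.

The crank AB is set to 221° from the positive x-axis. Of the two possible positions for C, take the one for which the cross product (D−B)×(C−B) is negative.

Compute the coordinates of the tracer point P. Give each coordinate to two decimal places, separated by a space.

0.79 -2.46

A=(0,0), D=(10.00,0)
B = A + 1.00·(cos221°, sin221°) = (-0.7547, -0.6561)
|BD| = 10.7747
circle(B,7.00) ∩ circle(D,6.00): a=5.9906, h=3.6211
  candidates: C₊=(5.0043,3.3231) cross=39.017; C₋=(5.4453,-3.9057) cross=-39.017
  mode - wants cross < 0 → take C=(5.4453,-3.9057) (cross=-39.017)
ex = (C−B)/|BC| = (0.8857,-0.4642); ey = (0.4642,0.8857)
P = B + 2.21·ex + -0.88·ey = (0.7942,-2.4614)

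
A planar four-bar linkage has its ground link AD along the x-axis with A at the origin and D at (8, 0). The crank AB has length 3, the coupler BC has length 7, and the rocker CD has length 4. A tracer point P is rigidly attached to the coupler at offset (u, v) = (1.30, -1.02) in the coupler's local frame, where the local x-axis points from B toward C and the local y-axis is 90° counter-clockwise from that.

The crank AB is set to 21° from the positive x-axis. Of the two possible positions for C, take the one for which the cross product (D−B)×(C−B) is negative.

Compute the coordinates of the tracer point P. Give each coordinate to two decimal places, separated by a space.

A=(0,0), D=(8.00,0)
B = A + 3.00·(cos21°, sin21°) = (2.8007, 1.0751)
|BD| = 5.3093
circle(B,7.00) ∩ circle(D,4.00): a=5.7624, h=3.9742
  candidates: C₊=(9.2485,3.8002) cross=21.100; C₋=(7.6390,-3.9837) cross=-21.100
  mode - wants cross < 0 → take C=(7.6390,-3.9837) (cross=-21.100)
ex = (C−B)/|BC| = (0.6912,-0.7227); ey = (0.7227,0.6912)
P = B + 1.30·ex + -1.02·ey = (2.9621,-0.5694)

2.96 -0.57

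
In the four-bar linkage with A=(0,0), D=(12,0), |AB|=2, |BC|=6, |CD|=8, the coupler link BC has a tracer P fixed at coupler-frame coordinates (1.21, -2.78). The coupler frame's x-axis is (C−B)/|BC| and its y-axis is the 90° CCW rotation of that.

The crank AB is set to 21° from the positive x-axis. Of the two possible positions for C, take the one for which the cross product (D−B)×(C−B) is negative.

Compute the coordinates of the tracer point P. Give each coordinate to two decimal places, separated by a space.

A=(0,0), D=(12.00,0)
B = A + 2.00·(cos21°, sin21°) = (1.8672, 0.7167)
|BD| = 10.1582
circle(B,6.00) ∩ circle(D,8.00): a=3.7009, h=4.7227
  candidates: C₊=(5.8920,5.1665) cross=47.974; C₋=(5.2256,-4.2553) cross=-47.974
  mode - wants cross < 0 → take C=(5.2256,-4.2553) (cross=-47.974)
ex = (C−B)/|BC| = (0.5597,-0.8287); ey = (0.8287,0.5597)
P = B + 1.21·ex + -2.78·ey = (0.2407,-1.8420)

0.24 -1.84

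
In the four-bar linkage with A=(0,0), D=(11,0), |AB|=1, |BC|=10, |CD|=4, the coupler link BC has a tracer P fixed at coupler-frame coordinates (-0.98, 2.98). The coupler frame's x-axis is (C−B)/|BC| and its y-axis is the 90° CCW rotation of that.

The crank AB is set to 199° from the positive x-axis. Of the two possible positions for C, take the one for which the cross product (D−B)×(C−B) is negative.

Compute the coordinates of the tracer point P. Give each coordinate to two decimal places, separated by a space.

A=(0,0), D=(11.00,0)
B = A + 1.00·(cos199°, sin199°) = (-0.9455, -0.3256)
|BD| = 11.9500
circle(B,10.00) ∩ circle(D,4.00): a=9.4896, h=3.1539
  candidates: C₊=(8.4547,3.0857) cross=37.688; C₋=(8.6265,-3.2197) cross=-37.688
  mode - wants cross < 0 → take C=(8.6265,-3.2197) (cross=-37.688)
ex = (C−B)/|BC| = (0.9572,-0.2894); ey = (0.2894,0.9572)
P = B + -0.98·ex + 2.98·ey = (-1.0211,2.8105)

-1.02 2.81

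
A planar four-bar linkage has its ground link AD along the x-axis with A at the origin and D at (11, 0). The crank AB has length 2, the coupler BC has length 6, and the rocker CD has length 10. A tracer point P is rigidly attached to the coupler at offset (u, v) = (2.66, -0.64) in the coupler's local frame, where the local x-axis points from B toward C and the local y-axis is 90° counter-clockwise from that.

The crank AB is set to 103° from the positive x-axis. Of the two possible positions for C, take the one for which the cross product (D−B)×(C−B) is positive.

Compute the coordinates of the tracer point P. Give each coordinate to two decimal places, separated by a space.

A=(0,0), D=(11.00,0)
B = A + 2.00·(cos103°, sin103°) = (-0.4499, 1.9487)
|BD| = 11.6146
circle(B,6.00) ∩ circle(D,10.00): a=3.0521, h=5.1657
  candidates: C₊=(3.4257,6.5291) cross=59.997; C₋=(1.6922,-3.6558) cross=-59.997
  mode + wants cross > 0 → take C=(3.4257,6.5291) (cross=59.997)
ex = (C−B)/|BC| = (0.6459,0.7634); ey = (-0.7634,0.6459)
P = B + 2.66·ex + -0.64·ey = (1.7568,3.5660)

1.76 3.57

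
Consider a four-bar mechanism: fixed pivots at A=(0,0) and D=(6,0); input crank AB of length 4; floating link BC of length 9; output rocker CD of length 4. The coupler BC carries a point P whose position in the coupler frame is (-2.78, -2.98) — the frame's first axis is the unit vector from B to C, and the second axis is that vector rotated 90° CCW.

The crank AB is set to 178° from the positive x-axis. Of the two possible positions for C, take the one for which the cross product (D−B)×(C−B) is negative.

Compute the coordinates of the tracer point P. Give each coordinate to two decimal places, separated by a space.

-7.76 -1.43

A=(0,0), D=(6.00,0)
B = A + 4.00·(cos178°, sin178°) = (-3.9976, 0.1396)
|BD| = 9.9985
circle(B,9.00) ∩ circle(D,4.00): a=8.2497, h=3.5975
  candidates: C₊=(4.3016,3.6215) cross=35.969; C₋=(4.2011,-3.5727) cross=-35.969
  mode - wants cross < 0 → take C=(4.2011,-3.5727) (cross=-35.969)
ex = (C−B)/|BC| = (0.9110,-0.4125); ey = (0.4125,0.9110)
P = B + -2.78·ex + -2.98·ey = (-7.7592,-1.4284)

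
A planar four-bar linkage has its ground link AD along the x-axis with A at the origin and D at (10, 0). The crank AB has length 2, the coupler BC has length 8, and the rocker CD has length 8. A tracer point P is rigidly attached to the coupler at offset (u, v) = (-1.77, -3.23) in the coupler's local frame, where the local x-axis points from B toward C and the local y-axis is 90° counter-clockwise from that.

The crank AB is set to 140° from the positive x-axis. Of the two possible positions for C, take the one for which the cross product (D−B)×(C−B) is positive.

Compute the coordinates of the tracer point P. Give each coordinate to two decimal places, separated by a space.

-0.99 -2.36

A=(0,0), D=(10.00,0)
B = A + 2.00·(cos140°, sin140°) = (-1.5321, 1.2856)
|BD| = 11.6035
circle(B,8.00) ∩ circle(D,8.00): a=5.8018, h=5.5081
  candidates: C₊=(4.8442,6.1170) cross=63.914; C₋=(3.6237,-4.8314) cross=-63.914
  mode + wants cross > 0 → take C=(4.8442,6.1170) (cross=63.914)
ex = (C−B)/|BC| = (0.7970,0.6039); ey = (-0.6039,0.7970)
P = B + -1.77·ex + -3.23·ey = (-0.9922,-2.3578)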